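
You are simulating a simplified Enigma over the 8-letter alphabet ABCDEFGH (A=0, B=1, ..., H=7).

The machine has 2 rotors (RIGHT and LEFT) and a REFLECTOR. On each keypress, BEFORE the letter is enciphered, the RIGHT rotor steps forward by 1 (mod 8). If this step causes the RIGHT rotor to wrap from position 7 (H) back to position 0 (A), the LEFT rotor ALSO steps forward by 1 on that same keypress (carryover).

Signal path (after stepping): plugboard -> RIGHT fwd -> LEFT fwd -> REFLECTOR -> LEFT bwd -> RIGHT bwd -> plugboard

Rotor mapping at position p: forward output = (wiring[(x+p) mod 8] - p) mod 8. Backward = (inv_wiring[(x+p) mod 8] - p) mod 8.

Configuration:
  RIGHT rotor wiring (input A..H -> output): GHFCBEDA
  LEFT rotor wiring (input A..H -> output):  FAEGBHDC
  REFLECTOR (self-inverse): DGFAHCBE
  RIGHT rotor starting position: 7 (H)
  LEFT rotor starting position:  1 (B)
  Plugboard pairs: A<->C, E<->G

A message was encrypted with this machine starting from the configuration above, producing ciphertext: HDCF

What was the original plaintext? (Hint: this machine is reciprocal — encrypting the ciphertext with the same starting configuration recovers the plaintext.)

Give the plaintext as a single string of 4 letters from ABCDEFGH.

Char 1 ('H'): step: R->0, L->2 (L advanced); H->plug->H->R->A->L->C->refl->F->L'->D->R'->G->plug->E
Char 2 ('D'): step: R->1, L=2; D->plug->D->R->A->L->C->refl->F->L'->D->R'->E->plug->G
Char 3 ('C'): step: R->2, L=2; C->plug->A->R->D->L->F->refl->C->L'->A->R'->B->plug->B
Char 4 ('F'): step: R->3, L=2; F->plug->F->R->D->L->F->refl->C->L'->A->R'->D->plug->D

Answer: EGBD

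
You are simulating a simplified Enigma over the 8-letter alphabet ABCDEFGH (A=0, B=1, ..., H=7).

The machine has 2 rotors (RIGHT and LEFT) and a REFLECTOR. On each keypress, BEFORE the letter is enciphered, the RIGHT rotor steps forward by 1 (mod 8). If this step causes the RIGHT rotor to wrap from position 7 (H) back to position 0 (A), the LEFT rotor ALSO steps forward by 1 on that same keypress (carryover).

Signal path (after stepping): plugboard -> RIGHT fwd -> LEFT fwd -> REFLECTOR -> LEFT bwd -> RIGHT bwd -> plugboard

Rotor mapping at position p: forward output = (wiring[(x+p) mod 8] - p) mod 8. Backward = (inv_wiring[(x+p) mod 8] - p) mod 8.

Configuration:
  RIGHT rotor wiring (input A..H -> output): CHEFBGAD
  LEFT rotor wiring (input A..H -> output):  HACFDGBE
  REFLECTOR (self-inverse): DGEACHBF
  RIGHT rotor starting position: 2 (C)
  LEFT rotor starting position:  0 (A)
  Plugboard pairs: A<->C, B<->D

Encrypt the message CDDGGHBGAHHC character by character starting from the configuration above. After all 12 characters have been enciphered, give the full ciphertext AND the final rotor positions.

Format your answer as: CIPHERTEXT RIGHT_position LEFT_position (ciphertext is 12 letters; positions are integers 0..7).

Answer: FBGHFCABCBGG 6 1

Derivation:
Char 1 ('C'): step: R->3, L=0; C->plug->A->R->C->L->C->refl->E->L'->H->R'->F->plug->F
Char 2 ('D'): step: R->4, L=0; D->plug->B->R->C->L->C->refl->E->L'->H->R'->D->plug->B
Char 3 ('D'): step: R->5, L=0; D->plug->B->R->D->L->F->refl->H->L'->A->R'->G->plug->G
Char 4 ('G'): step: R->6, L=0; G->plug->G->R->D->L->F->refl->H->L'->A->R'->H->plug->H
Char 5 ('G'): step: R->7, L=0; G->plug->G->R->H->L->E->refl->C->L'->C->R'->F->plug->F
Char 6 ('H'): step: R->0, L->1 (L advanced); H->plug->H->R->D->L->C->refl->E->L'->C->R'->A->plug->C
Char 7 ('B'): step: R->1, L=1; B->plug->D->R->A->L->H->refl->F->L'->E->R'->C->plug->A
Char 8 ('G'): step: R->2, L=1; G->plug->G->R->A->L->H->refl->F->L'->E->R'->D->plug->B
Char 9 ('A'): step: R->3, L=1; A->plug->C->R->D->L->C->refl->E->L'->C->R'->A->plug->C
Char 10 ('H'): step: R->4, L=1; H->plug->H->R->B->L->B->refl->G->L'->H->R'->D->plug->B
Char 11 ('H'): step: R->5, L=1; H->plug->H->R->E->L->F->refl->H->L'->A->R'->G->plug->G
Char 12 ('C'): step: R->6, L=1; C->plug->A->R->C->L->E->refl->C->L'->D->R'->G->plug->G
Final: ciphertext=FBGHFCABCBGG, RIGHT=6, LEFT=1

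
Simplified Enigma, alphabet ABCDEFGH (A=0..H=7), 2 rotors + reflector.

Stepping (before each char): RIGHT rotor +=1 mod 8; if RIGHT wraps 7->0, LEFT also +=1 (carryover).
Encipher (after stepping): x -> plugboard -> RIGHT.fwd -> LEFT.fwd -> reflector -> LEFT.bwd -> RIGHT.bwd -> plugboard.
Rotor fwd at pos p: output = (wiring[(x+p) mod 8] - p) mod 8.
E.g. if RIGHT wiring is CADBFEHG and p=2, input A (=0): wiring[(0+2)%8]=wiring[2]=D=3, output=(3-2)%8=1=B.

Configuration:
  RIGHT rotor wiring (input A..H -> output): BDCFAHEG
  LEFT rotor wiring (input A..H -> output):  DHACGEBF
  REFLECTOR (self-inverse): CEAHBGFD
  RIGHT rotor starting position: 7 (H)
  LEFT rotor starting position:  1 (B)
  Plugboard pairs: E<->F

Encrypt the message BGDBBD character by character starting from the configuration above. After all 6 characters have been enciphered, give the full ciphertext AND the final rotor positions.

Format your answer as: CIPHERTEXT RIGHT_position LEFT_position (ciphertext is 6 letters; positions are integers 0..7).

Char 1 ('B'): step: R->0, L->2 (L advanced); B->plug->B->R->D->L->C->refl->A->L'->B->R'->A->plug->A
Char 2 ('G'): step: R->1, L=2; G->plug->G->R->F->L->D->refl->H->L'->E->R'->C->plug->C
Char 3 ('D'): step: R->2, L=2; D->plug->D->R->F->L->D->refl->H->L'->E->R'->F->plug->E
Char 4 ('B'): step: R->3, L=2; B->plug->B->R->F->L->D->refl->H->L'->E->R'->C->plug->C
Char 5 ('B'): step: R->4, L=2; B->plug->B->R->D->L->C->refl->A->L'->B->R'->H->plug->H
Char 6 ('D'): step: R->5, L=2; D->plug->D->R->E->L->H->refl->D->L'->F->R'->F->plug->E
Final: ciphertext=ACECHE, RIGHT=5, LEFT=2

Answer: ACECHE 5 2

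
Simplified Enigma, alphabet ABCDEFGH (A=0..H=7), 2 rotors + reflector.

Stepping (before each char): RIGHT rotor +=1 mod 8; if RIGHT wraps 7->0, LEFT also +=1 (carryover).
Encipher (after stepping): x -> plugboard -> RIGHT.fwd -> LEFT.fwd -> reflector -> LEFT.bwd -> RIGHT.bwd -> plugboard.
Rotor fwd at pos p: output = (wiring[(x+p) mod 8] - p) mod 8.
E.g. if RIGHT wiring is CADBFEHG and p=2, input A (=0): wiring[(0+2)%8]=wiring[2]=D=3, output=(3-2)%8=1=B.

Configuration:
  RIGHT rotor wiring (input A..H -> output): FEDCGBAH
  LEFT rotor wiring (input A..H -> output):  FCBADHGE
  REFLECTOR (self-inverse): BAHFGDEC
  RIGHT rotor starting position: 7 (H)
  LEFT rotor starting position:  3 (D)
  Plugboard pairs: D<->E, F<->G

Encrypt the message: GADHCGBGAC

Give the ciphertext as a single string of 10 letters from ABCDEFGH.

Char 1 ('G'): step: R->0, L->4 (L advanced); G->plug->F->R->B->L->D->refl->F->L'->G->R'->E->plug->D
Char 2 ('A'): step: R->1, L=4; A->plug->A->R->D->L->A->refl->B->L'->E->R'->H->plug->H
Char 3 ('D'): step: R->2, L=4; D->plug->E->R->G->L->F->refl->D->L'->B->R'->A->plug->A
Char 4 ('H'): step: R->3, L=4; H->plug->H->R->A->L->H->refl->C->L'->C->R'->F->plug->G
Char 5 ('C'): step: R->4, L=4; C->plug->C->R->E->L->B->refl->A->L'->D->R'->D->plug->E
Char 6 ('G'): step: R->5, L=4; G->plug->F->R->G->L->F->refl->D->L'->B->R'->H->plug->H
Char 7 ('B'): step: R->6, L=4; B->plug->B->R->B->L->D->refl->F->L'->G->R'->D->plug->E
Char 8 ('G'): step: R->7, L=4; G->plug->F->R->H->L->E->refl->G->L'->F->R'->C->plug->C
Char 9 ('A'): step: R->0, L->5 (L advanced); A->plug->A->R->F->L->E->refl->G->L'->H->R'->H->plug->H
Char 10 ('C'): step: R->1, L=5; C->plug->C->R->B->L->B->refl->A->L'->D->R'->A->plug->A

Answer: DHAGEHECHA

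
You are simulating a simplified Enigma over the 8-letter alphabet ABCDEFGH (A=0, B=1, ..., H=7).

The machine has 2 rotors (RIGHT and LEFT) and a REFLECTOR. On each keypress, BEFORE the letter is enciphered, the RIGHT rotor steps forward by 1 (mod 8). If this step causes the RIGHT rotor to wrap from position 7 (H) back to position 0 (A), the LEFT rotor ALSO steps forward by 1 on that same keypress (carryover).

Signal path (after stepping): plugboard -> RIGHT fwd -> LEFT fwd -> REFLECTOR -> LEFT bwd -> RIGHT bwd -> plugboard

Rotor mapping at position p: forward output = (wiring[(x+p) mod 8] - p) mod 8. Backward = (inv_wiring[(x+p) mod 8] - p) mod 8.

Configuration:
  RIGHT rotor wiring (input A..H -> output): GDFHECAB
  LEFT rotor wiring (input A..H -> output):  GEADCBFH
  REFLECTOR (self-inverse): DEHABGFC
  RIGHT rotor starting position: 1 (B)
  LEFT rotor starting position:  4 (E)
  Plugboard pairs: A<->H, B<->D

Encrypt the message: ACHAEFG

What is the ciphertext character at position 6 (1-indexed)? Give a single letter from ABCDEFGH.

Char 1 ('A'): step: R->2, L=4; A->plug->H->R->B->L->F->refl->G->L'->A->R'->D->plug->B
Char 2 ('C'): step: R->3, L=4; C->plug->C->R->H->L->H->refl->C->L'->E->R'->A->plug->H
Char 3 ('H'): step: R->4, L=4; H->plug->A->R->A->L->G->refl->F->L'->B->R'->G->plug->G
Char 4 ('A'): step: R->5, L=4; A->plug->H->R->H->L->H->refl->C->L'->E->R'->C->plug->C
Char 5 ('E'): step: R->6, L=4; E->plug->E->R->H->L->H->refl->C->L'->E->R'->H->plug->A
Char 6 ('F'): step: R->7, L=4; F->plug->F->R->F->L->A->refl->D->L'->D->R'->G->plug->G

G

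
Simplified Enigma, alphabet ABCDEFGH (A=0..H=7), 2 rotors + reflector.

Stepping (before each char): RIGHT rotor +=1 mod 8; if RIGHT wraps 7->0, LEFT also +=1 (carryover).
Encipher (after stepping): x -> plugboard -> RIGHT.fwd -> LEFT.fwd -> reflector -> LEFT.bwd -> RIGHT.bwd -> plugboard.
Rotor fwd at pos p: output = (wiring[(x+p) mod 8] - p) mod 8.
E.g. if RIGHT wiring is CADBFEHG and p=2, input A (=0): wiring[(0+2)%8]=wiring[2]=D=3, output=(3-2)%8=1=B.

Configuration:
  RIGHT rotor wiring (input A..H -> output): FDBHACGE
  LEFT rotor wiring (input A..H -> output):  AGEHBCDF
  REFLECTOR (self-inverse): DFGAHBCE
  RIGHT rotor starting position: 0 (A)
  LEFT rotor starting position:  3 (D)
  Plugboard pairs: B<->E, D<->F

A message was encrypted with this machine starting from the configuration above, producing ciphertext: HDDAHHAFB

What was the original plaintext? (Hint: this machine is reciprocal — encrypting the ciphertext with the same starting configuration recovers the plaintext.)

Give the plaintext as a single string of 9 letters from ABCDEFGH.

Answer: BFGBBDHGD

Derivation:
Char 1 ('H'): step: R->1, L=3; H->plug->H->R->E->L->C->refl->G->L'->B->R'->E->plug->B
Char 2 ('D'): step: R->2, L=3; D->plug->F->R->C->L->H->refl->E->L'->A->R'->D->plug->F
Char 3 ('D'): step: R->3, L=3; D->plug->F->R->C->L->H->refl->E->L'->A->R'->G->plug->G
Char 4 ('A'): step: R->4, L=3; A->plug->A->R->E->L->C->refl->G->L'->B->R'->E->plug->B
Char 5 ('H'): step: R->5, L=3; H->plug->H->R->D->L->A->refl->D->L'->G->R'->E->plug->B
Char 6 ('H'): step: R->6, L=3; H->plug->H->R->E->L->C->refl->G->L'->B->R'->F->plug->D
Char 7 ('A'): step: R->7, L=3; A->plug->A->R->F->L->F->refl->B->L'->H->R'->H->plug->H
Char 8 ('F'): step: R->0, L->4 (L advanced); F->plug->D->R->H->L->D->refl->A->L'->G->R'->G->plug->G
Char 9 ('B'): step: R->1, L=4; B->plug->E->R->B->L->G->refl->C->L'->F->R'->F->plug->D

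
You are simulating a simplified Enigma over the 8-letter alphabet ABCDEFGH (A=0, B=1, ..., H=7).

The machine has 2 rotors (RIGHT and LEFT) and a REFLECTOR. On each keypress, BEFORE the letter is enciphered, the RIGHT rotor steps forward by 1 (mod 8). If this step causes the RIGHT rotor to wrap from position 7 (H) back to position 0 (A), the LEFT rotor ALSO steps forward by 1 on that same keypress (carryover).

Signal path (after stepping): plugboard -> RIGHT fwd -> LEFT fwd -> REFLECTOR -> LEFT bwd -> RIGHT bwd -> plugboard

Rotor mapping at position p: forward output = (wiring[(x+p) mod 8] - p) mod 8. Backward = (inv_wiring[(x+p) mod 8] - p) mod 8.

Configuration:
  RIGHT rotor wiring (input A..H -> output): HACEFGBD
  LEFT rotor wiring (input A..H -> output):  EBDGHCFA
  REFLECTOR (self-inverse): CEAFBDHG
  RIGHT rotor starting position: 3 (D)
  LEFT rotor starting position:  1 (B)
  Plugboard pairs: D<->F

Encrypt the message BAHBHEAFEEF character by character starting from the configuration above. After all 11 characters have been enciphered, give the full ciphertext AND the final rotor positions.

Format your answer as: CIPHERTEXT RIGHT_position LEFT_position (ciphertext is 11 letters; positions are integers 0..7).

Char 1 ('B'): step: R->4, L=1; B->plug->B->R->C->L->F->refl->D->L'->H->R'->D->plug->F
Char 2 ('A'): step: R->5, L=1; A->plug->A->R->B->L->C->refl->A->L'->A->R'->H->plug->H
Char 3 ('H'): step: R->6, L=1; H->plug->H->R->A->L->A->refl->C->L'->B->R'->C->plug->C
Char 4 ('B'): step: R->7, L=1; B->plug->B->R->A->L->A->refl->C->L'->B->R'->C->plug->C
Char 5 ('H'): step: R->0, L->2 (L advanced); H->plug->H->R->D->L->A->refl->C->L'->G->R'->F->plug->D
Char 6 ('E'): step: R->1, L=2; E->plug->E->R->F->L->G->refl->H->L'->H->R'->A->plug->A
Char 7 ('A'): step: R->2, L=2; A->plug->A->R->A->L->B->refl->E->L'->B->R'->F->plug->D
Char 8 ('F'): step: R->3, L=2; F->plug->D->R->G->L->C->refl->A->L'->D->R'->C->plug->C
Char 9 ('E'): step: R->4, L=2; E->plug->E->R->D->L->A->refl->C->L'->G->R'->G->plug->G
Char 10 ('E'): step: R->5, L=2; E->plug->E->R->D->L->A->refl->C->L'->G->R'->C->plug->C
Char 11 ('F'): step: R->6, L=2; F->plug->D->R->C->L->F->refl->D->L'->E->R'->E->plug->E
Final: ciphertext=FHCCDADCGCE, RIGHT=6, LEFT=2

Answer: FHCCDADCGCE 6 2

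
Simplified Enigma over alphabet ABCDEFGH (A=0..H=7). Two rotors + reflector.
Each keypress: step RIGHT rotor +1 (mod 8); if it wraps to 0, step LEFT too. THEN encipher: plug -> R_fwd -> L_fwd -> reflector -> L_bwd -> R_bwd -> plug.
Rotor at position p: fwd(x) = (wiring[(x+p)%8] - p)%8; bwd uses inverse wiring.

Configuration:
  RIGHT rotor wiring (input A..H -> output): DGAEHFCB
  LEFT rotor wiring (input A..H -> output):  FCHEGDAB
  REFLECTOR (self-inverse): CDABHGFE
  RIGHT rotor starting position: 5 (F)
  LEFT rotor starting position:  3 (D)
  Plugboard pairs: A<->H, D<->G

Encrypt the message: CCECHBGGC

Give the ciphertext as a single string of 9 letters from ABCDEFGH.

Answer: EDCHAEHCB

Derivation:
Char 1 ('C'): step: R->6, L=3; C->plug->C->R->F->L->C->refl->A->L'->C->R'->E->plug->E
Char 2 ('C'): step: R->7, L=3; C->plug->C->R->H->L->E->refl->H->L'->G->R'->G->plug->D
Char 3 ('E'): step: R->0, L->4 (L advanced); E->plug->E->R->H->L->A->refl->C->L'->A->R'->C->plug->C
Char 4 ('C'): step: R->1, L=4; C->plug->C->R->D->L->F->refl->G->L'->F->R'->A->plug->H
Char 5 ('H'): step: R->2, L=4; H->plug->A->R->G->L->D->refl->B->L'->E->R'->H->plug->A
Char 6 ('B'): step: R->3, L=4; B->plug->B->R->E->L->B->refl->D->L'->G->R'->E->plug->E
Char 7 ('G'): step: R->4, L=4; G->plug->D->R->F->L->G->refl->F->L'->D->R'->A->plug->H
Char 8 ('G'): step: R->5, L=4; G->plug->D->R->G->L->D->refl->B->L'->E->R'->C->plug->C
Char 9 ('C'): step: R->6, L=4; C->plug->C->R->F->L->G->refl->F->L'->D->R'->B->plug->B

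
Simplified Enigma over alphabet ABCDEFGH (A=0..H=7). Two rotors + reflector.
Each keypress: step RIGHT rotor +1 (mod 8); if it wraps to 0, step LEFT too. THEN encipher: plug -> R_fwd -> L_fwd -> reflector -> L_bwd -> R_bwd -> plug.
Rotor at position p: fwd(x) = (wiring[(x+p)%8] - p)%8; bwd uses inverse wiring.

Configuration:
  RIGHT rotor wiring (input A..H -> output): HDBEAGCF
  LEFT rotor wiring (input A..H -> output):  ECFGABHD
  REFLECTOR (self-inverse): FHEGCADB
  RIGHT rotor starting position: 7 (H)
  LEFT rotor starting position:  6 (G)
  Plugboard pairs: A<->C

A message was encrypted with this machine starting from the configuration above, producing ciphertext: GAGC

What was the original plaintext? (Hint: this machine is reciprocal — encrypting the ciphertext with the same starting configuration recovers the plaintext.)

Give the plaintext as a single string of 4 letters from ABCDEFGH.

Answer: BCDD

Derivation:
Char 1 ('G'): step: R->0, L->7 (L advanced); G->plug->G->R->C->L->D->refl->G->L'->D->R'->B->plug->B
Char 2 ('A'): step: R->1, L=7; A->plug->C->R->D->L->G->refl->D->L'->C->R'->A->plug->C
Char 3 ('G'): step: R->2, L=7; G->plug->G->R->F->L->B->refl->H->L'->E->R'->D->plug->D
Char 4 ('C'): step: R->3, L=7; C->plug->A->R->B->L->F->refl->A->L'->H->R'->D->plug->D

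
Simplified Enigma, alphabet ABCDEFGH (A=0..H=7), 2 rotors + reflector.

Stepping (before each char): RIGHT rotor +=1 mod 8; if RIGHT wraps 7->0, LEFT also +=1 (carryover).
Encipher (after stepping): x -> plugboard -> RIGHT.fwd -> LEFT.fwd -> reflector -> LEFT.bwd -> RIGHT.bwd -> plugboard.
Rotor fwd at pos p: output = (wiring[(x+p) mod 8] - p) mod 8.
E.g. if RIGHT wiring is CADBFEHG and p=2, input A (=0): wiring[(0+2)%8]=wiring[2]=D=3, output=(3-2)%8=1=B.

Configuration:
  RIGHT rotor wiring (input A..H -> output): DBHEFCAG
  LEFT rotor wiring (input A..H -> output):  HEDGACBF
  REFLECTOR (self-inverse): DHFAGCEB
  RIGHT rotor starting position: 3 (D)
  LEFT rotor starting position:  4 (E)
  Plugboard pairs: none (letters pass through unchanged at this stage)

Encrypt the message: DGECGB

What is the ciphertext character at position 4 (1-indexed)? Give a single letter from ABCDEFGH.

Char 1 ('D'): step: R->4, L=4; D->plug->D->R->C->L->F->refl->C->L'->H->R'->E->plug->E
Char 2 ('G'): step: R->5, L=4; G->plug->G->R->H->L->C->refl->F->L'->C->R'->F->plug->F
Char 3 ('E'): step: R->6, L=4; E->plug->E->R->B->L->G->refl->E->L'->A->R'->B->plug->B
Char 4 ('C'): step: R->7, L=4; C->plug->C->R->C->L->F->refl->C->L'->H->R'->A->plug->A

A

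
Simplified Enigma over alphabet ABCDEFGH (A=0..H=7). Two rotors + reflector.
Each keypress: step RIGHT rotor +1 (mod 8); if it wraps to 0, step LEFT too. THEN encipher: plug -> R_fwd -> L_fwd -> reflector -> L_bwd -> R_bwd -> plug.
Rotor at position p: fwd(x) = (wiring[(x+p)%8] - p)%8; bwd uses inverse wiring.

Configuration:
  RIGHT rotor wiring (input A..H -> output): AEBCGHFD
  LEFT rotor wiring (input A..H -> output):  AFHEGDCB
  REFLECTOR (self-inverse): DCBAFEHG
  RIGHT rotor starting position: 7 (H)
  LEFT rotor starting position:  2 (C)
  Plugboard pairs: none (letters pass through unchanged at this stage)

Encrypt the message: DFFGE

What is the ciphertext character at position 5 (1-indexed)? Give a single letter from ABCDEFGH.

Char 1 ('D'): step: R->0, L->3 (L advanced); D->plug->D->R->C->L->A->refl->D->L'->B->R'->C->plug->C
Char 2 ('F'): step: R->1, L=3; F->plug->F->R->E->L->G->refl->H->L'->D->R'->A->plug->A
Char 3 ('F'): step: R->2, L=3; F->plug->F->R->B->L->D->refl->A->L'->C->R'->H->plug->H
Char 4 ('G'): step: R->3, L=3; G->plug->G->R->B->L->D->refl->A->L'->C->R'->D->plug->D
Char 5 ('E'): step: R->4, L=3; E->plug->E->R->E->L->G->refl->H->L'->D->R'->B->plug->B

B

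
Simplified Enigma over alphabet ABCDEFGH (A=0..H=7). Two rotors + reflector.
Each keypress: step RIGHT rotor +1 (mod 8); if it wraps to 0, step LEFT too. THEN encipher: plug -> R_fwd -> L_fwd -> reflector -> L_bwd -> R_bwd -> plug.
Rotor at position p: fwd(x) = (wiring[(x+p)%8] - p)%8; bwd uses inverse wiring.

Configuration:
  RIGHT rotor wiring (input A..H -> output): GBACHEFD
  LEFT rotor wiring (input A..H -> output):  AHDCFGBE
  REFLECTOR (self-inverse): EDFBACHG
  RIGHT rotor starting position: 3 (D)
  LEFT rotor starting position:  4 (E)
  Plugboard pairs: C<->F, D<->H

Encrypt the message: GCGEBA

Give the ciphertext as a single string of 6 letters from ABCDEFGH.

Answer: AEEAEE

Derivation:
Char 1 ('G'): step: R->4, L=4; G->plug->G->R->E->L->E->refl->A->L'->D->R'->A->plug->A
Char 2 ('C'): step: R->5, L=4; C->plug->F->R->D->L->A->refl->E->L'->E->R'->E->plug->E
Char 3 ('G'): step: R->6, L=4; G->plug->G->R->B->L->C->refl->F->L'->C->R'->E->plug->E
Char 4 ('E'): step: R->7, L=4; E->plug->E->R->D->L->A->refl->E->L'->E->R'->A->plug->A
Char 5 ('B'): step: R->0, L->5 (L advanced); B->plug->B->R->B->L->E->refl->A->L'->H->R'->E->plug->E
Char 6 ('A'): step: R->1, L=5; A->plug->A->R->A->L->B->refl->D->L'->D->R'->E->plug->E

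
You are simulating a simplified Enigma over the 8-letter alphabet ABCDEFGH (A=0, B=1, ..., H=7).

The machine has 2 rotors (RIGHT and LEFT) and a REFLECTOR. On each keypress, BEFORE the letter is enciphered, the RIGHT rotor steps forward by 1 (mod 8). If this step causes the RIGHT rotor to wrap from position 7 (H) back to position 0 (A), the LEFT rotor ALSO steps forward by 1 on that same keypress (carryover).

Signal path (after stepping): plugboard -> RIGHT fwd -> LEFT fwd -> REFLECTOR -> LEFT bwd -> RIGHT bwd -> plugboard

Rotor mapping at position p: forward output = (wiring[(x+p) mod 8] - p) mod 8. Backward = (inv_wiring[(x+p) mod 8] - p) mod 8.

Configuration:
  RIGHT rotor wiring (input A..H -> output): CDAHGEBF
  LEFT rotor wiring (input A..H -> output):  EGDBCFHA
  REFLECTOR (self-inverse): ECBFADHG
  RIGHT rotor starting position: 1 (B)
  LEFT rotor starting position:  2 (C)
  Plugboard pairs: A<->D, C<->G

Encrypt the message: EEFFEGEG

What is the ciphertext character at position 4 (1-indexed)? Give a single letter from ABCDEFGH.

Char 1 ('E'): step: R->2, L=2; E->plug->E->R->H->L->E->refl->A->L'->C->R'->D->plug->A
Char 2 ('E'): step: R->3, L=2; E->plug->E->R->C->L->A->refl->E->L'->H->R'->F->plug->F
Char 3 ('F'): step: R->4, L=2; F->plug->F->R->H->L->E->refl->A->L'->C->R'->A->plug->D
Char 4 ('F'): step: R->5, L=2; F->plug->F->R->D->L->D->refl->F->L'->E->R'->B->plug->B

B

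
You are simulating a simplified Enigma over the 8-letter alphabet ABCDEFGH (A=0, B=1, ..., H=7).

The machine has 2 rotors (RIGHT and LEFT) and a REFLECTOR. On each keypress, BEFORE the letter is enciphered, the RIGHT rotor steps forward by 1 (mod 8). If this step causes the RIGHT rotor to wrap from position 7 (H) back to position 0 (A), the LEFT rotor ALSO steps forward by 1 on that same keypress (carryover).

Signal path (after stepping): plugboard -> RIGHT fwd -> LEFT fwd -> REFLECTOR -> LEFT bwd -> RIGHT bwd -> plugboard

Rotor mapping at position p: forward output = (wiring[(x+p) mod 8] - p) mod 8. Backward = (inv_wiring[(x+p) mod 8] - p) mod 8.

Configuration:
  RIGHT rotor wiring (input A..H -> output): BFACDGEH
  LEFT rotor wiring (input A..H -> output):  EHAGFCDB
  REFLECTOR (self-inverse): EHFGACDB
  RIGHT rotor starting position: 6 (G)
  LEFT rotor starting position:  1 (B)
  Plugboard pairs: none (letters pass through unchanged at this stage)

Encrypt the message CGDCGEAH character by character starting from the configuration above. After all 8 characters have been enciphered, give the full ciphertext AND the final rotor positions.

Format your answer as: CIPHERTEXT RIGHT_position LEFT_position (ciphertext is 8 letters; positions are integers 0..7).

Char 1 ('C'): step: R->7, L=1; C->plug->C->R->G->L->A->refl->E->L'->D->R'->E->plug->E
Char 2 ('G'): step: R->0, L->2 (L advanced); G->plug->G->R->E->L->B->refl->H->L'->F->R'->B->plug->B
Char 3 ('D'): step: R->1, L=2; D->plug->D->R->C->L->D->refl->G->L'->A->R'->H->plug->H
Char 4 ('C'): step: R->2, L=2; C->plug->C->R->B->L->E->refl->A->L'->D->R'->H->plug->H
Char 5 ('G'): step: R->3, L=2; G->plug->G->R->C->L->D->refl->G->L'->A->R'->B->plug->B
Char 6 ('E'): step: R->4, L=2; E->plug->E->R->F->L->H->refl->B->L'->E->R'->G->plug->G
Char 7 ('A'): step: R->5, L=2; A->plug->A->R->B->L->E->refl->A->L'->D->R'->F->plug->F
Char 8 ('H'): step: R->6, L=2; H->plug->H->R->A->L->G->refl->D->L'->C->R'->E->plug->E
Final: ciphertext=EBHHBGFE, RIGHT=6, LEFT=2

Answer: EBHHBGFE 6 2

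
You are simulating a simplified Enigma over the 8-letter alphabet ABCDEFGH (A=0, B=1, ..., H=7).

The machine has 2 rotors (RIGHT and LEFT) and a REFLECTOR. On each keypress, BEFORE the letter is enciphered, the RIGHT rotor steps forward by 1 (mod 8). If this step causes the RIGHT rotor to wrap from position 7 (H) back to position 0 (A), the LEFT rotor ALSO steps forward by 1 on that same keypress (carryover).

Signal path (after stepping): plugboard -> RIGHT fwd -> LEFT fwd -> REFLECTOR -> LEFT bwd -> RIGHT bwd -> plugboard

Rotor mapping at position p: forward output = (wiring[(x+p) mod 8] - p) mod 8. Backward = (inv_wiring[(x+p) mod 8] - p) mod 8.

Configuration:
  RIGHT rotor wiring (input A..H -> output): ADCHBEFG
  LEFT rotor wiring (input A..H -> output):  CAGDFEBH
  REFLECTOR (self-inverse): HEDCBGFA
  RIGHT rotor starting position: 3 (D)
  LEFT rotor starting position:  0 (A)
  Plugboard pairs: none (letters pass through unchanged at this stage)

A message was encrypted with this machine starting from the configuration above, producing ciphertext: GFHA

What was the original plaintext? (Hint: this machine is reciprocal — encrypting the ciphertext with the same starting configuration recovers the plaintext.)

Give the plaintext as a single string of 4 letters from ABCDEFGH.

Char 1 ('G'): step: R->4, L=0; G->plug->G->R->G->L->B->refl->E->L'->F->R'->A->plug->A
Char 2 ('F'): step: R->5, L=0; F->plug->F->R->F->L->E->refl->B->L'->G->R'->E->plug->E
Char 3 ('H'): step: R->6, L=0; H->plug->H->R->G->L->B->refl->E->L'->F->R'->D->plug->D
Char 4 ('A'): step: R->7, L=0; A->plug->A->R->H->L->H->refl->A->L'->B->R'->B->plug->B

Answer: AEDB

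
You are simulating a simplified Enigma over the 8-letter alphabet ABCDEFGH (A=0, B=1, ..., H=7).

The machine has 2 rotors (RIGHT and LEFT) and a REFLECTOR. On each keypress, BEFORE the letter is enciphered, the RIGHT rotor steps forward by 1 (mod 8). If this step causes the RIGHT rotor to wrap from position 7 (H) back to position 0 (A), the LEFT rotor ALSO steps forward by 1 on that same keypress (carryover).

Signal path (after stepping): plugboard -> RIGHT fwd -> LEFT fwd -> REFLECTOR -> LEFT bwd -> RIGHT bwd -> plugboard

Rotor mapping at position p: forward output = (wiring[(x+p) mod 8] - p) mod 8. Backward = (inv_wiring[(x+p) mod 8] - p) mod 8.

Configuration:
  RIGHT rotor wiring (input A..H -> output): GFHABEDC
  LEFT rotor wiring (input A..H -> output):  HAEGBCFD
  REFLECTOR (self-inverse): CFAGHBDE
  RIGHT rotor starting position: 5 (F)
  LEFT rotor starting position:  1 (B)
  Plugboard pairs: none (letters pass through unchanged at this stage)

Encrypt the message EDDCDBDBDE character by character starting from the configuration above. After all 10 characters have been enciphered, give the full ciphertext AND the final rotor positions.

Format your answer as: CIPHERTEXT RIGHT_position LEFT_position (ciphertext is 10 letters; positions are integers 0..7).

Char 1 ('E'): step: R->6, L=1; E->plug->E->R->B->L->D->refl->G->L'->H->R'->D->plug->D
Char 2 ('D'): step: R->7, L=1; D->plug->D->R->A->L->H->refl->E->L'->F->R'->G->plug->G
Char 3 ('D'): step: R->0, L->2 (L advanced); D->plug->D->R->A->L->C->refl->A->L'->D->R'->G->plug->G
Char 4 ('C'): step: R->1, L=2; C->plug->C->R->H->L->G->refl->D->L'->E->R'->A->plug->A
Char 5 ('D'): step: R->2, L=2; D->plug->D->R->C->L->H->refl->E->L'->B->R'->E->plug->E
Char 6 ('B'): step: R->3, L=2; B->plug->B->R->G->L->F->refl->B->L'->F->R'->A->plug->A
Char 7 ('D'): step: R->4, L=2; D->plug->D->R->G->L->F->refl->B->L'->F->R'->A->plug->A
Char 8 ('B'): step: R->5, L=2; B->plug->B->R->G->L->F->refl->B->L'->F->R'->C->plug->C
Char 9 ('D'): step: R->6, L=2; D->plug->D->R->H->L->G->refl->D->L'->E->R'->B->plug->B
Char 10 ('E'): step: R->7, L=2; E->plug->E->R->B->L->E->refl->H->L'->C->R'->F->plug->F
Final: ciphertext=DGGAEAACBF, RIGHT=7, LEFT=2

Answer: DGGAEAACBF 7 2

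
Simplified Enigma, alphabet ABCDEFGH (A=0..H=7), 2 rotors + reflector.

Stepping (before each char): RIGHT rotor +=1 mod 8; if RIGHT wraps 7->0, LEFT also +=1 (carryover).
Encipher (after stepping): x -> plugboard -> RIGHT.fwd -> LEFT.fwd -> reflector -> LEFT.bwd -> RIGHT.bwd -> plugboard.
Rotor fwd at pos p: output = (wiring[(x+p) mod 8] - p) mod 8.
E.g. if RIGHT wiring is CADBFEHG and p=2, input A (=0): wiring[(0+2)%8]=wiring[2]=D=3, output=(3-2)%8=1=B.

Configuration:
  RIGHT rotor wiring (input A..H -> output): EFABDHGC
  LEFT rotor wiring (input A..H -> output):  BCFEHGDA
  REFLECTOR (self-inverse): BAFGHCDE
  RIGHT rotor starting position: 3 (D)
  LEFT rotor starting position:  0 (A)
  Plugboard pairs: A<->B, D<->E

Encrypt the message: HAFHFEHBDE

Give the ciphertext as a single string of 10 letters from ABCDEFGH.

Char 1 ('H'): step: R->4, L=0; H->plug->H->R->F->L->G->refl->D->L'->G->R'->D->plug->E
Char 2 ('A'): step: R->5, L=0; A->plug->B->R->B->L->C->refl->F->L'->C->R'->A->plug->B
Char 3 ('F'): step: R->6, L=0; F->plug->F->R->D->L->E->refl->H->L'->E->R'->B->plug->A
Char 4 ('H'): step: R->7, L=0; H->plug->H->R->H->L->A->refl->B->L'->A->R'->G->plug->G
Char 5 ('F'): step: R->0, L->1 (L advanced); F->plug->F->R->H->L->A->refl->B->L'->A->R'->C->plug->C
Char 6 ('E'): step: R->1, L=1; E->plug->D->R->C->L->D->refl->G->L'->D->R'->H->plug->H
Char 7 ('H'): step: R->2, L=1; H->plug->H->R->D->L->G->refl->D->L'->C->R'->G->plug->G
Char 8 ('B'): step: R->3, L=1; B->plug->A->R->G->L->H->refl->E->L'->B->R'->F->plug->F
Char 9 ('D'): step: R->4, L=1; D->plug->E->R->A->L->B->refl->A->L'->H->R'->A->plug->B
Char 10 ('E'): step: R->5, L=1; E->plug->D->R->H->L->A->refl->B->L'->A->R'->E->plug->D

Answer: EBAGCHGFBD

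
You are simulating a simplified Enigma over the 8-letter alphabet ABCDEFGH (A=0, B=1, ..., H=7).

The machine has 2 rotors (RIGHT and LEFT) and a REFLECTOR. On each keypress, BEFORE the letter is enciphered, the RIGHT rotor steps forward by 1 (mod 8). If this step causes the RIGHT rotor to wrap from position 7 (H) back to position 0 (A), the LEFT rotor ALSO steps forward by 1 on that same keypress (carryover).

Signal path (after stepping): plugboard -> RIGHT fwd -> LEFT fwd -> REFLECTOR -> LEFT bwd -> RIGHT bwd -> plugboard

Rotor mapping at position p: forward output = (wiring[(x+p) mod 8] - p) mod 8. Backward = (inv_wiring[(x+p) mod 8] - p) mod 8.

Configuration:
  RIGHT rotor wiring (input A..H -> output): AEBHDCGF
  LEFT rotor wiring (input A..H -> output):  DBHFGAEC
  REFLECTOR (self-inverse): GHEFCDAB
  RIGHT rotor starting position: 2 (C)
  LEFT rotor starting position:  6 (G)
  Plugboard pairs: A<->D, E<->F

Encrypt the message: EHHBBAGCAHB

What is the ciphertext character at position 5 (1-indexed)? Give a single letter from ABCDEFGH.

Char 1 ('E'): step: R->3, L=6; E->plug->F->R->F->L->H->refl->B->L'->E->R'->A->plug->D
Char 2 ('H'): step: R->4, L=6; H->plug->H->R->D->L->D->refl->F->L'->C->R'->C->plug->C
Char 3 ('H'): step: R->5, L=6; H->plug->H->R->G->L->A->refl->G->L'->A->R'->C->plug->C
Char 4 ('B'): step: R->6, L=6; B->plug->B->R->H->L->C->refl->E->L'->B->R'->F->plug->E
Char 5 ('B'): step: R->7, L=6; B->plug->B->R->B->L->E->refl->C->L'->H->R'->H->plug->H

H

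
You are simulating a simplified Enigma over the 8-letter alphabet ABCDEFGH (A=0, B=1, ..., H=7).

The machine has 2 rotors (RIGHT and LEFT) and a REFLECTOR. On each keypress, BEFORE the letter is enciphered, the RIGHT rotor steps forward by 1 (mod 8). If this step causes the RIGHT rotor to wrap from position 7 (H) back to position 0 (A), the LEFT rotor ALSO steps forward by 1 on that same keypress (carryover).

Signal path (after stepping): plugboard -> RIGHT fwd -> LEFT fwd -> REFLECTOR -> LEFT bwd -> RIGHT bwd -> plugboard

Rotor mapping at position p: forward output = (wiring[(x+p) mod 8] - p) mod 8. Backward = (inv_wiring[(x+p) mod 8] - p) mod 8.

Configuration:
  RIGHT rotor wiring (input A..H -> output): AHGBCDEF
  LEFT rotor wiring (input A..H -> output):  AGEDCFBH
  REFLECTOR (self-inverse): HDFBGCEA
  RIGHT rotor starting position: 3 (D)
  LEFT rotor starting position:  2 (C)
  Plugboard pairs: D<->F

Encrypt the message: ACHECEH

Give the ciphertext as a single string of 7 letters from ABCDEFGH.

Answer: BHEGBBE

Derivation:
Char 1 ('A'): step: R->4, L=2; A->plug->A->R->G->L->G->refl->E->L'->H->R'->B->plug->B
Char 2 ('C'): step: R->5, L=2; C->plug->C->R->A->L->C->refl->F->L'->F->R'->H->plug->H
Char 3 ('H'): step: R->6, L=2; H->plug->H->R->F->L->F->refl->C->L'->A->R'->E->plug->E
Char 4 ('E'): step: R->7, L=2; E->plug->E->R->C->L->A->refl->H->L'->E->R'->G->plug->G
Char 5 ('C'): step: R->0, L->3 (L advanced); C->plug->C->R->G->L->D->refl->B->L'->H->R'->B->plug->B
Char 6 ('E'): step: R->1, L=3; E->plug->E->R->C->L->C->refl->F->L'->F->R'->B->plug->B
Char 7 ('H'): step: R->2, L=3; H->plug->H->R->F->L->F->refl->C->L'->C->R'->E->plug->E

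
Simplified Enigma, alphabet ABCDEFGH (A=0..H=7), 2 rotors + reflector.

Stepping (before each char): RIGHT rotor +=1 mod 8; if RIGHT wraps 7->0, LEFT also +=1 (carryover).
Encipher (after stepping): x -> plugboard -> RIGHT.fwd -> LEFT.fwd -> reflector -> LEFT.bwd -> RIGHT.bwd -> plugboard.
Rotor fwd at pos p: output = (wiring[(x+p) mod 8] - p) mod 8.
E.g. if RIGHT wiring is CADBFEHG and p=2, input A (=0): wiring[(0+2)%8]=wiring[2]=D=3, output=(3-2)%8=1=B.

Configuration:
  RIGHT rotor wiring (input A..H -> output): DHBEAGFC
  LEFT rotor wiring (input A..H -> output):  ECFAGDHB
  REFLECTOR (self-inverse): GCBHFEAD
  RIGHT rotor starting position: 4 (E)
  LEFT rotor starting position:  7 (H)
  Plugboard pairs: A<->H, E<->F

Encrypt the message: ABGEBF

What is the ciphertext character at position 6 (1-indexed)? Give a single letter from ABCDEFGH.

Char 1 ('A'): step: R->5, L=7; A->plug->H->R->D->L->G->refl->A->L'->H->R'->G->plug->G
Char 2 ('B'): step: R->6, L=7; B->plug->B->R->E->L->B->refl->C->L'->A->R'->H->plug->A
Char 3 ('G'): step: R->7, L=7; G->plug->G->R->H->L->A->refl->G->L'->D->R'->A->plug->H
Char 4 ('E'): step: R->0, L->0 (L advanced); E->plug->F->R->G->L->H->refl->D->L'->F->R'->G->plug->G
Char 5 ('B'): step: R->1, L=0; B->plug->B->R->A->L->E->refl->F->L'->C->R'->H->plug->A
Char 6 ('F'): step: R->2, L=0; F->plug->E->R->D->L->A->refl->G->L'->E->R'->D->plug->D

D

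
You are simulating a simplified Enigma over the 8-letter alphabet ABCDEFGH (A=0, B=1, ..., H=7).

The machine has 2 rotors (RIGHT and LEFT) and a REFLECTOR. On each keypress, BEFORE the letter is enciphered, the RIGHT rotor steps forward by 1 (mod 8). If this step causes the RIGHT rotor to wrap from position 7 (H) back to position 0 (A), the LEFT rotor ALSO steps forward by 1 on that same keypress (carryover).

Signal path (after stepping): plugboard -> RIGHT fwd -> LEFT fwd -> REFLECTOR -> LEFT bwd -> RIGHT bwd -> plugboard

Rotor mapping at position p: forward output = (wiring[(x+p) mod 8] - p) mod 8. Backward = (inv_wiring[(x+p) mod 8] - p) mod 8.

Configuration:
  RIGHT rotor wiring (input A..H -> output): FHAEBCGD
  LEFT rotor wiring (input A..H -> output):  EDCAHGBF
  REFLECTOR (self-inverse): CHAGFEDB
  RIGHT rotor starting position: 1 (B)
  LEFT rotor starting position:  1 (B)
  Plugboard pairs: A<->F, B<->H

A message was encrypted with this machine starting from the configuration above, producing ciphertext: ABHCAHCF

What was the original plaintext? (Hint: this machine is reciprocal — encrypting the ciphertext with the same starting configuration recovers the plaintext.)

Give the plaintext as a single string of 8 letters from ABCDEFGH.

Char 1 ('A'): step: R->2, L=1; A->plug->F->R->B->L->B->refl->H->L'->C->R'->B->plug->H
Char 2 ('B'): step: R->3, L=1; B->plug->H->R->F->L->A->refl->C->L'->A->R'->E->plug->E
Char 3 ('H'): step: R->4, L=1; H->plug->B->R->G->L->E->refl->F->L'->E->R'->G->plug->G
Char 4 ('C'): step: R->5, L=1; C->plug->C->R->G->L->E->refl->F->L'->E->R'->H->plug->B
Char 5 ('A'): step: R->6, L=1; A->plug->F->R->G->L->E->refl->F->L'->E->R'->H->plug->B
Char 6 ('H'): step: R->7, L=1; H->plug->B->R->G->L->E->refl->F->L'->E->R'->A->plug->F
Char 7 ('C'): step: R->0, L->2 (L advanced); C->plug->C->R->A->L->A->refl->C->L'->G->R'->G->plug->G
Char 8 ('F'): step: R->1, L=2; F->plug->A->R->G->L->C->refl->A->L'->A->R'->D->plug->D

Answer: HEGBBFGD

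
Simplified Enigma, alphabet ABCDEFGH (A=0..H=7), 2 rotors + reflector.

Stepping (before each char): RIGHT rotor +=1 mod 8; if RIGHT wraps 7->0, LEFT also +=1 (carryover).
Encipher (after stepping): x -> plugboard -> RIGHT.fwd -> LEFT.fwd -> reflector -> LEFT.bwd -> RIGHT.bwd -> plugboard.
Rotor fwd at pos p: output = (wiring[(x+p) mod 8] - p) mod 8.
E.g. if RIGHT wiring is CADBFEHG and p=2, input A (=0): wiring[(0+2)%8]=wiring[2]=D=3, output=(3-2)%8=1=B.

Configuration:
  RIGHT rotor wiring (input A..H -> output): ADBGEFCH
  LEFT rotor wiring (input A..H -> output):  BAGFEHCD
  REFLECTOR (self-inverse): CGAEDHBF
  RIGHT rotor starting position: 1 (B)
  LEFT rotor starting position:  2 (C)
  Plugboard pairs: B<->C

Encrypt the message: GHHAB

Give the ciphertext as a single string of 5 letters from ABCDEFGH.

Answer: DAEGA

Derivation:
Char 1 ('G'): step: R->2, L=2; G->plug->G->R->G->L->H->refl->F->L'->D->R'->D->plug->D
Char 2 ('H'): step: R->3, L=2; H->plug->H->R->G->L->H->refl->F->L'->D->R'->A->plug->A
Char 3 ('H'): step: R->4, L=2; H->plug->H->R->C->L->C->refl->A->L'->E->R'->E->plug->E
Char 4 ('A'): step: R->5, L=2; A->plug->A->R->A->L->E->refl->D->L'->B->R'->G->plug->G
Char 5 ('B'): step: R->6, L=2; B->plug->C->R->C->L->C->refl->A->L'->E->R'->A->plug->A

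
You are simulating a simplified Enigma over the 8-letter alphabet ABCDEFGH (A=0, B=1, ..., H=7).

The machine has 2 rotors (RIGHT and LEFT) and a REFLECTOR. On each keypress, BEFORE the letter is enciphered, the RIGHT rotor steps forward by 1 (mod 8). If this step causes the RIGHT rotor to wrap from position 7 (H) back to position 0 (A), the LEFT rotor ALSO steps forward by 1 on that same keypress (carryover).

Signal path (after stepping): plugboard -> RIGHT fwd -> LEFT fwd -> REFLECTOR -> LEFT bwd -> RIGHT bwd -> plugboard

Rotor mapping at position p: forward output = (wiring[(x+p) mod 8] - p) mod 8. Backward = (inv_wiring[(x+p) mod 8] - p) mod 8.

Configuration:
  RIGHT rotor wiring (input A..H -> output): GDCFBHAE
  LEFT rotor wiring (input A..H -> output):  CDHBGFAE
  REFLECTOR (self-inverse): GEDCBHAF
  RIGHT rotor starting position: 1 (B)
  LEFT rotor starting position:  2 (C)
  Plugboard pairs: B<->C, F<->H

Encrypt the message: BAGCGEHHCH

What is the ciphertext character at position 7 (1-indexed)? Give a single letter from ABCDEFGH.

Char 1 ('B'): step: R->2, L=2; B->plug->C->R->H->L->B->refl->E->L'->C->R'->F->plug->H
Char 2 ('A'): step: R->3, L=2; A->plug->A->R->C->L->E->refl->B->L'->H->R'->H->plug->F
Char 3 ('G'): step: R->4, L=2; G->plug->G->R->G->L->A->refl->G->L'->E->R'->C->plug->B
Char 4 ('C'): step: R->5, L=2; C->plug->B->R->D->L->D->refl->C->L'->F->R'->F->plug->H
Char 5 ('G'): step: R->6, L=2; G->plug->G->R->D->L->D->refl->C->L'->F->R'->D->plug->D
Char 6 ('E'): step: R->7, L=2; E->plug->E->R->G->L->A->refl->G->L'->E->R'->C->plug->B
Char 7 ('H'): step: R->0, L->3 (L advanced); H->plug->F->R->H->L->E->refl->B->L'->E->R'->H->plug->F

F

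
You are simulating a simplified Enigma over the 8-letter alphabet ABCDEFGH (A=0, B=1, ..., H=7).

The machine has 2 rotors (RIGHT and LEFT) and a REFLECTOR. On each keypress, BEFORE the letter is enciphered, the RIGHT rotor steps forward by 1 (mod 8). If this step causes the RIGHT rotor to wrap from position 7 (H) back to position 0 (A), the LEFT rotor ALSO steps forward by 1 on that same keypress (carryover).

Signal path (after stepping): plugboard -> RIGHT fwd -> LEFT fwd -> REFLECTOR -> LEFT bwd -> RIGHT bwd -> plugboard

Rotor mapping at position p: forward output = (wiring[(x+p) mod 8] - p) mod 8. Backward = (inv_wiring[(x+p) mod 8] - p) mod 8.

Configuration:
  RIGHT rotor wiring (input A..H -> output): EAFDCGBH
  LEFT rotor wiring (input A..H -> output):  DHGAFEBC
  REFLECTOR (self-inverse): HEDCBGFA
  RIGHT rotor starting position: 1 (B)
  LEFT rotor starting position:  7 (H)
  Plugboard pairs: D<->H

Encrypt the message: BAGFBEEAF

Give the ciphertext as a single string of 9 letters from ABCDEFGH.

Char 1 ('B'): step: R->2, L=7; B->plug->B->R->B->L->E->refl->B->L'->E->R'->D->plug->H
Char 2 ('A'): step: R->3, L=7; A->plug->A->R->A->L->D->refl->C->L'->H->R'->B->plug->B
Char 3 ('G'): step: R->4, L=7; G->plug->G->R->B->L->E->refl->B->L'->E->R'->F->plug->F
Char 4 ('F'): step: R->5, L=7; F->plug->F->R->A->L->D->refl->C->L'->H->R'->D->plug->H
Char 5 ('B'): step: R->6, L=7; B->plug->B->R->B->L->E->refl->B->L'->E->R'->G->plug->G
Char 6 ('E'): step: R->7, L=7; E->plug->E->R->E->L->B->refl->E->L'->B->R'->C->plug->C
Char 7 ('E'): step: R->0, L->0 (L advanced); E->plug->E->R->C->L->G->refl->F->L'->E->R'->A->plug->A
Char 8 ('A'): step: R->1, L=0; A->plug->A->R->H->L->C->refl->D->L'->A->R'->F->plug->F
Char 9 ('F'): step: R->2, L=0; F->plug->F->R->F->L->E->refl->B->L'->G->R'->H->plug->D

Answer: HBFHGCAFD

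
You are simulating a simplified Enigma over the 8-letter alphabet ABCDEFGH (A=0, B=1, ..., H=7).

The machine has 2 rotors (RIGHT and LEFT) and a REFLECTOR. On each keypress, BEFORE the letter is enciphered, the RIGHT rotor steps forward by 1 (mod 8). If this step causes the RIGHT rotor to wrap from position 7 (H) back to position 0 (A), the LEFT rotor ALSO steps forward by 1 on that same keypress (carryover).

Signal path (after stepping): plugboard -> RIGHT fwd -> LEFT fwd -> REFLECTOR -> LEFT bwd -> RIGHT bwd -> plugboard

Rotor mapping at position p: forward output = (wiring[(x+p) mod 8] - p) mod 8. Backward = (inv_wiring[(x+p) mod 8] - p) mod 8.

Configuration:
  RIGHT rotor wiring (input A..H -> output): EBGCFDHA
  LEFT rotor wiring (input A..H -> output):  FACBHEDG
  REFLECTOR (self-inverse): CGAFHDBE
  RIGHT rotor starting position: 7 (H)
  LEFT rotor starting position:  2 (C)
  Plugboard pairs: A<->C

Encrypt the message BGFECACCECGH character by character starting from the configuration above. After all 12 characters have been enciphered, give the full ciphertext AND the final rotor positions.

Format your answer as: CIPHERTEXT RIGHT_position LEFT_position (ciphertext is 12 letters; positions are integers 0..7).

Char 1 ('B'): step: R->0, L->3 (L advanced); B->plug->B->R->B->L->E->refl->H->L'->H->R'->G->plug->G
Char 2 ('G'): step: R->1, L=3; G->plug->G->R->H->L->H->refl->E->L'->B->R'->C->plug->A
Char 3 ('F'): step: R->2, L=3; F->plug->F->R->G->L->F->refl->D->L'->E->R'->A->plug->C
Char 4 ('E'): step: R->3, L=3; E->plug->E->R->F->L->C->refl->A->L'->D->R'->H->plug->H
Char 5 ('C'): step: R->4, L=3; C->plug->A->R->B->L->E->refl->H->L'->H->R'->B->plug->B
Char 6 ('A'): step: R->5, L=3; A->plug->C->R->D->L->A->refl->C->L'->F->R'->G->plug->G
Char 7 ('C'): step: R->6, L=3; C->plug->A->R->B->L->E->refl->H->L'->H->R'->G->plug->G
Char 8 ('C'): step: R->7, L=3; C->plug->A->R->B->L->E->refl->H->L'->H->R'->D->plug->D
Char 9 ('E'): step: R->0, L->4 (L advanced); E->plug->E->R->F->L->E->refl->H->L'->C->R'->D->plug->D
Char 10 ('C'): step: R->1, L=4; C->plug->A->R->A->L->D->refl->F->L'->H->R'->G->plug->G
Char 11 ('G'): step: R->2, L=4; G->plug->G->R->C->L->H->refl->E->L'->F->R'->E->plug->E
Char 12 ('H'): step: R->3, L=4; H->plug->H->R->D->L->C->refl->A->L'->B->R'->F->plug->F
Final: ciphertext=GACHBGGDDGEF, RIGHT=3, LEFT=4

Answer: GACHBGGDDGEF 3 4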